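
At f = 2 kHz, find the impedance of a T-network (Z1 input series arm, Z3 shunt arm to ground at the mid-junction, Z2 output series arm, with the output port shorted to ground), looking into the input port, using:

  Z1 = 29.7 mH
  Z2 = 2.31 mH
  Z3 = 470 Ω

Step 1 — Angular frequency: ω = 2π·f = 2π·2000 = 1.257e+04 rad/s.
Step 2 — Component impedances:
  Z1: Z = jωL = j·1.257e+04·0.0297 = 0 + j373.2 Ω
  Z2: Z = jωL = j·1.257e+04·0.00231 = 0 + j29.03 Ω
  Z3: Z = R = 470 Ω
Step 3 — With the output port shorted to ground, the output series arm Z2 runs from the junction to ground; the shunt arm Z3 also runs from the junction to ground. They appear in parallel: Z3 || Z2 = 1.786 + j28.92 Ω.
Step 4 — Series with input arm Z1: Z_in = Z1 + (Z3 || Z2) = 1.786 + j402.1 Ω = 402.1∠89.7° Ω.

Z = 1.786 + j402.1 Ω = 402.1∠89.7° Ω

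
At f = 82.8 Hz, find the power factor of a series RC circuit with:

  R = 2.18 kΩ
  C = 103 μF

Step 1 — Angular frequency: ω = 2π·f = 2π·82.8 = 520.2 rad/s.
Step 2 — Component impedances:
  R: Z = R = 2180 Ω
  C: Z = 1/(jωC) = -j/(ω·C) = 0 - j18.66 Ω
Step 3 — Series combination: Z_total = R + C = 2180 - j18.66 Ω = 2180∠-0.5° Ω.
Step 4 — Power factor: PF = cos(φ) = Re(Z)/|Z| = 2180/2180 = 1.
Step 5 — Type: Im(Z) = -18.66 ⇒ leading (phase φ = -0.5°).

PF = 1 (leading, φ = -0.5°)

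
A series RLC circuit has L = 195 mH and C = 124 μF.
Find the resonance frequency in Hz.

Step 1 — Resonance condition Im(Z)=0 gives ω₀ = 1/√(LC).
Step 2 — ω₀ = 1/√(0.195·0.000124) = 203.4 rad/s.
Step 3 — f₀ = ω₀/(2π) = 32.37 Hz.

f₀ = 32.37 Hz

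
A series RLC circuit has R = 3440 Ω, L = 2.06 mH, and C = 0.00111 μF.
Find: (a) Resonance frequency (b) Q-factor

Step 1 — Resonance condition Im(Z)=0 gives ω₀ = 1/√(LC).
Step 2 — ω₀ = 1/√(0.00206·1.11e-09) = 6.613e+05 rad/s.
Step 3 — f₀ = ω₀/(2π) = 1.053e+05 Hz.
Step 4 — Series Q: Q = ω₀L/R = 6.613e+05·0.00206/3440 = 0.396.

(a) f₀ = 1.053e+05 Hz  (b) Q = 0.396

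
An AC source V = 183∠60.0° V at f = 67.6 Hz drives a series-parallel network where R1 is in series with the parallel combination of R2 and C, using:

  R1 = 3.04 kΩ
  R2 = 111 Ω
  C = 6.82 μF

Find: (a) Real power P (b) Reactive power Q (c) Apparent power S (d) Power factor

Step 1 — Angular frequency: ω = 2π·f = 2π·67.6 = 424.7 rad/s.
Step 2 — Component impedances:
  R1: Z = R = 3040 Ω
  R2: Z = R = 111 Ω
  C: Z = 1/(jωC) = -j/(ω·C) = 0 - j345.2 Ω
Step 3 — Parallel branch: R2 || C = 1/(1/R2 + 1/C) = 100.6 - j32.35 Ω.
Step 4 — Series with R1: Z_total = R1 + (R2 || C) = 3141 - j32.35 Ω = 3141∠-0.6° Ω.
Step 5 — Source phasor: V = 183∠60.0° V = 91.5 + j158.5 V.
Step 6 — Current: I = V / Z = 0.02861 + j0.05076 A = 0.05827∠60.6° A.
Step 7 — Complex power: S = V·I* = 10.66 - j0.1098 VA.
Step 8 — Real power: P = Re(S) = 10.66 W.
Step 9 — Reactive power: Q = Im(S) = -0.1098 VAR.
Step 10 — Apparent power: |S| = 10.66 VA.
Step 11 — Power factor: PF = P/|S| = 0.9999 (leading).

(a) P = 10.66 W  (b) Q = -0.1098 VAR  (c) S = 10.66 VA  (d) PF = 0.9999 (leading)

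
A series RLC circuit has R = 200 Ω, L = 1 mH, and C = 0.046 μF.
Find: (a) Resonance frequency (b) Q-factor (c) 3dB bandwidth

Step 1 — Resonance: ω₀ = 1/√(LC) = 1/√(0.001·4.6e-08) = 1.474e+05 rad/s.
Step 2 — f₀ = ω₀/(2π) = 2.347e+04 Hz.
Step 3 — Series Q: Q = ω₀L/R = 1.474e+05·0.001/200 = 0.7372.
Step 4 — Bandwidth: Δω = ω₀/Q = 2e+05 rad/s; BW = Δω/(2π) = 3.183e+04 Hz.

(a) f₀ = 2.347e+04 Hz  (b) Q = 0.7372  (c) BW = 3.183e+04 Hz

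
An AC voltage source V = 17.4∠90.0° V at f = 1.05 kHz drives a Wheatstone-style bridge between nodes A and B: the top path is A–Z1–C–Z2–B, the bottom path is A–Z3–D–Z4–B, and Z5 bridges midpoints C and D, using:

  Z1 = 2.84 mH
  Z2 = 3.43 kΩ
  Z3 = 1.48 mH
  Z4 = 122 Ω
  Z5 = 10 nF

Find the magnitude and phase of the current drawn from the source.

Step 1 — Angular frequency: ω = 2π·f = 2π·1050 = 6597 rad/s.
Step 2 — Component impedances:
  Z1: Z = jωL = j·6597·0.00284 = 0 + j18.74 Ω
  Z2: Z = R = 3430 Ω
  Z3: Z = jωL = j·6597·0.00148 = 0 + j9.764 Ω
  Z4: Z = R = 122 Ω
  Z5: Z = 1/(jωC) = -j/(ω·C) = 0 - j1.516e+04 Ω
Step 3 — Bridge requires nodal analysis (the Z5 bridge couples midpoints C and D, so the two paths cannot be reduced to a simple series/parallel combination). Setting node B to ground and injecting 1 A at node A, the 3-node admittance system at A, C, D solves to V_A = Z_AB = 117.8 + j9.132 Ω = 118.2∠4.4° Ω.
Step 4 — Source phasor: V = 17.4∠90.0° V = 0 + j17.4 V.
Step 5 — Ohm's law: I = V / Z_total = (0 + j17.4) / (117.8 + j9.132) = 0.01138 + j0.1468 A.
Step 6 — Convert to polar: |I| = 0.1472 A, ∠I = 85.6°.

I = 0.1472∠85.6° A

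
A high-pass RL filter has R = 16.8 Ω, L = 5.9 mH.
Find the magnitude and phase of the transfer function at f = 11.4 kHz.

Step 1 — Angular frequency: ω = 2π·1.14e+04 = 7.163e+04 rad/s.
Step 2 — Transfer function: H(jω) = jωL/(R + jωL).
Step 3 — Numerator jωL = j·422.6; denominator R + jωL = 16.8 + j422.6.
Step 4 — H = 0.9984 + j0.03969.
Step 5 — Magnitude: |H| = 0.9992 (-0.0 dB); phase: φ = 2.3°.

|H| = 0.9992 (-0.0 dB), φ = 2.3°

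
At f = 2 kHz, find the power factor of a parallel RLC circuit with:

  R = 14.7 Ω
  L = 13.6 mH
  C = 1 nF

Step 1 — Angular frequency: ω = 2π·f = 2π·2000 = 1.257e+04 rad/s.
Step 2 — Component impedances:
  R: Z = R = 14.7 Ω
  L: Z = jωL = j·1.257e+04·0.0136 = 0 + j170.9 Ω
  C: Z = 1/(jωC) = -j/(ω·C) = 0 - j7.958e+04 Ω
Step 3 — Parallel combination: 1/Z_total = 1/R + 1/L + 1/C; Z_total = 14.59 + j1.252 Ω = 14.65∠4.9° Ω.
Step 4 — Power factor: PF = cos(φ) = Re(Z)/|Z| = 14.5925/14.6462 = 0.9963.
Step 5 — Type: Im(Z) = 1.252 ⇒ lagging (phase φ = 4.9°).

PF = 0.9963 (lagging, φ = 4.9°)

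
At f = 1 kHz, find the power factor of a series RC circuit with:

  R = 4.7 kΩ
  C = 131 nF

Step 1 — Angular frequency: ω = 2π·f = 2π·1000 = 6283 rad/s.
Step 2 — Component impedances:
  R: Z = R = 4700 Ω
  C: Z = 1/(jωC) = -j/(ω·C) = 0 - j1215 Ω
Step 3 — Series combination: Z_total = R + C = 4700 - j1215 Ω = 4854∠-14.5° Ω.
Step 4 — Power factor: PF = cos(φ) = Re(Z)/|Z| = 4700/4854.5 = 0.9682.
Step 5 — Type: Im(Z) = -1215 ⇒ leading (phase φ = -14.5°).

PF = 0.9682 (leading, φ = -14.5°)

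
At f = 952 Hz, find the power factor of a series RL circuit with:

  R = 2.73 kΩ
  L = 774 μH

Step 1 — Angular frequency: ω = 2π·f = 2π·952 = 5982 rad/s.
Step 2 — Component impedances:
  R: Z = R = 2730 Ω
  L: Z = jωL = j·5982·0.000774 = 0 + j4.63 Ω
Step 3 — Series combination: Z_total = R + L = 2730 + j4.63 Ω = 2730∠0.1° Ω.
Step 4 — Power factor: PF = cos(φ) = Re(Z)/|Z| = 2730/2730 = 1.
Step 5 — Type: Im(Z) = 4.63 ⇒ lagging (phase φ = 0.1°).

PF = 1 (lagging, φ = 0.1°)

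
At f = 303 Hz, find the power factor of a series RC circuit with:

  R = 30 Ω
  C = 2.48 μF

Step 1 — Angular frequency: ω = 2π·f = 2π·303 = 1904 rad/s.
Step 2 — Component impedances:
  R: Z = R = 30 Ω
  C: Z = 1/(jωC) = -j/(ω·C) = 0 - j211.8 Ω
Step 3 — Series combination: Z_total = R + C = 30 - j211.8 Ω = 213.9∠-81.9° Ω.
Step 4 — Power factor: PF = cos(φ) = Re(Z)/|Z| = 30/213.91 = 0.1402.
Step 5 — Type: Im(Z) = -211.8 ⇒ leading (phase φ = -81.9°).

PF = 0.1402 (leading, φ = -81.9°)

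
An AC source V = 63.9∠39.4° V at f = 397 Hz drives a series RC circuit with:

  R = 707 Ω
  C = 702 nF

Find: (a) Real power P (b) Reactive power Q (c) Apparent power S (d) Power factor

Step 1 — Angular frequency: ω = 2π·f = 2π·397 = 2494 rad/s.
Step 2 — Component impedances:
  R: Z = R = 707 Ω
  C: Z = 1/(jωC) = -j/(ω·C) = 0 - j571.1 Ω
Step 3 — Series combination: Z_total = R + C = 707 - j571.1 Ω = 908.8∠-38.9° Ω.
Step 4 — Source phasor: V = 63.9∠39.4° V = 49.38 + j40.56 V.
Step 5 — Current: I = V / Z = 0.01422 + j0.06886 A = 0.07031∠78.3° A.
Step 6 — Complex power: S = V·I* = 3.495 - j2.823 VA.
Step 7 — Real power: P = Re(S) = 3.495 W.
Step 8 — Reactive power: Q = Im(S) = -2.823 VAR.
Step 9 — Apparent power: |S| = 4.493 VA.
Step 10 — Power factor: PF = P/|S| = 0.7779 (leading).

(a) P = 3.495 W  (b) Q = -2.823 VAR  (c) S = 4.493 VA  (d) PF = 0.7779 (leading)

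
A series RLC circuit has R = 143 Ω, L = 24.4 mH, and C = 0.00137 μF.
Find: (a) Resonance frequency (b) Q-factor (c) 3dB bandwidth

Step 1 — Resonance condition Im(Z)=0 gives ω₀ = 1/√(LC).
Step 2 — ω₀ = 1/√(0.0244·1.37e-09) = 1.73e+05 rad/s.
Step 3 — f₀ = ω₀/(2π) = 2.753e+04 Hz.
Step 4 — Series Q: Q = ω₀L/R = 1.73e+05·0.0244/143 = 29.51.
Step 5 — 3dB bandwidth: Δω = ω₀/Q = 5861 rad/s; BW = Δω/(2π) = 932.8 Hz.

(a) f₀ = 2.753e+04 Hz  (b) Q = 29.51  (c) BW = 932.8 Hz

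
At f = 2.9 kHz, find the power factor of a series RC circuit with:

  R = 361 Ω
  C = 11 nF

Step 1 — Angular frequency: ω = 2π·f = 2π·2900 = 1.822e+04 rad/s.
Step 2 — Component impedances:
  R: Z = R = 361 Ω
  C: Z = 1/(jωC) = -j/(ω·C) = 0 - j4989 Ω
Step 3 — Series combination: Z_total = R + C = 361 - j4989 Ω = 5002∠-85.9° Ω.
Step 4 — Power factor: PF = cos(φ) = Re(Z)/|Z| = 361/5002 = 0.07217.
Step 5 — Type: Im(Z) = -4989 ⇒ leading (phase φ = -85.9°).

PF = 0.07217 (leading, φ = -85.9°)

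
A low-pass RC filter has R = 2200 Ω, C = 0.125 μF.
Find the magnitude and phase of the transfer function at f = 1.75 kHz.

Step 1 — Angular frequency: ω = 2π·1750 = 1.1e+04 rad/s.
Step 2 — Transfer function: H(jω) = 1/(1 + jωRC).
Step 3 — Denominator: 1 + jωRC = 1 + j·1.1e+04·2200·1.25e-07 = 1 + j3.024.
Step 4 — H = 0.09859 - j0.2981.
Step 5 — Magnitude: |H| = 0.314 (-10.1 dB); phase: φ = -71.7°.

|H| = 0.314 (-10.1 dB), φ = -71.7°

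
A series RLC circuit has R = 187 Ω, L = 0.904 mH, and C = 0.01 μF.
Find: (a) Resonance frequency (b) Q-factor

Step 1 — Resonance condition Im(Z)=0 gives ω₀ = 1/√(LC).
Step 2 — ω₀ = 1/√(0.000904·1e-08) = 3.326e+05 rad/s.
Step 3 — f₀ = ω₀/(2π) = 5.293e+04 Hz.
Step 4 — Series Q: Q = ω₀L/R = 3.326e+05·0.000904/187 = 1.608.

(a) f₀ = 5.293e+04 Hz  (b) Q = 1.608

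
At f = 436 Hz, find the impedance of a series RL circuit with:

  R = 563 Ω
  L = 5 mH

Step 1 — Angular frequency: ω = 2π·f = 2π·436 = 2739 rad/s.
Step 2 — Component impedances:
  R: Z = R = 563 Ω
  L: Z = jωL = j·2739·0.005 = 0 + j13.7 Ω
Step 3 — Series combination: Z_total = R + L = 563 + j13.7 Ω = 563.2∠1.4° Ω.

Z = 563 + j13.7 Ω = 563.2∠1.4° Ω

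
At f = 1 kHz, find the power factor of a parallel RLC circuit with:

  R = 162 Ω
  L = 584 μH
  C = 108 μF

Step 1 — Angular frequency: ω = 2π·f = 2π·1000 = 6283 rad/s.
Step 2 — Component impedances:
  R: Z = R = 162 Ω
  L: Z = jωL = j·6283·0.000584 = 0 + j3.669 Ω
  C: Z = 1/(jωC) = -j/(ω·C) = 0 - j1.474 Ω
Step 3 — Parallel combination: 1/Z_total = 1/R + 1/L + 1/C; Z_total = 0.03743 - j2.462 Ω = 2.462∠-89.1° Ω.
Step 4 — Power factor: PF = cos(φ) = Re(Z)/|Z| = 0.03743/2.462 = 0.0152.
Step 5 — Type: Im(Z) = -2.462 ⇒ leading (phase φ = -89.1°).

PF = 0.0152 (leading, φ = -89.1°)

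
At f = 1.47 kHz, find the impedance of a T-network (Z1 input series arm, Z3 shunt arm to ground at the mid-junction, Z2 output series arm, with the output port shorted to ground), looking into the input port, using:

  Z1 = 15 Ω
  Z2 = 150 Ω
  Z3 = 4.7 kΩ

Step 1 — Angular frequency: ω = 2π·f = 2π·1470 = 9236 rad/s.
Step 2 — Component impedances:
  Z1: Z = R = 15 Ω
  Z2: Z = R = 150 Ω
  Z3: Z = R = 4700 Ω
Step 3 — With the output port shorted to ground, the output series arm Z2 runs from the junction to ground; the shunt arm Z3 also runs from the junction to ground. They appear in parallel: Z3 || Z2 = 145.4 Ω.
Step 4 — Series with input arm Z1: Z_in = Z1 + (Z3 || Z2) = 160.4 Ω = 160.4∠0.0° Ω.

Z = 160.4 Ω = 160.4∠0.0° Ω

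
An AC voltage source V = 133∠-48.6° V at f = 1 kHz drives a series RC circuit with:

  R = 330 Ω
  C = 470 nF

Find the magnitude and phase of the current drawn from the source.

Step 1 — Angular frequency: ω = 2π·f = 2π·1000 = 6283 rad/s.
Step 2 — Component impedances:
  R: Z = R = 330 Ω
  C: Z = 1/(jωC) = -j/(ω·C) = 0 - j338.6 Ω
Step 3 — Series combination: Z_total = R + C = 330 - j338.6 Ω = 472.8∠-45.7° Ω.
Step 4 — Source phasor: V = 133∠-48.6° V = 87.95 - j99.76 V.
Step 5 — Ohm's law: I = V / Z_total = (87.95 - j99.76) / (330 - j338.6) = 0.2809 - j0.01404 A.
Step 6 — Convert to polar: |I| = 0.2813 A, ∠I = -2.9°.

I = 0.2813∠-2.9° A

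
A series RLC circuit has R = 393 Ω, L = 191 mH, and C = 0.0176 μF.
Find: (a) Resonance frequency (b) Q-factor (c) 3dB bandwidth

Step 1 — Resonance condition Im(Z)=0 gives ω₀ = 1/√(LC).
Step 2 — ω₀ = 1/√(0.191·1.76e-08) = 1.725e+04 rad/s.
Step 3 — f₀ = ω₀/(2π) = 2745 Hz.
Step 4 — Series Q: Q = ω₀L/R = 1.725e+04·0.191/393 = 8.382.
Step 5 — 3dB bandwidth: Δω = ω₀/Q = 2058 rad/s; BW = Δω/(2π) = 327.5 Hz.

(a) f₀ = 2745 Hz  (b) Q = 8.382  (c) BW = 327.5 Hz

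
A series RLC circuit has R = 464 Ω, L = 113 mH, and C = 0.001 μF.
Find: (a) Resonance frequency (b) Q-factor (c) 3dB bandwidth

Step 1 — Resonance: ω₀ = 1/√(LC) = 1/√(0.113·1e-09) = 9.407e+04 rad/s.
Step 2 — f₀ = ω₀/(2π) = 1.497e+04 Hz.
Step 3 — Series Q: Q = ω₀L/R = 9.407e+04·0.113/464 = 22.91.
Step 4 — Bandwidth: Δω = ω₀/Q = 4106 rad/s; BW = Δω/(2π) = 653.5 Hz.

(a) f₀ = 1.497e+04 Hz  (b) Q = 22.91  (c) BW = 653.5 Hz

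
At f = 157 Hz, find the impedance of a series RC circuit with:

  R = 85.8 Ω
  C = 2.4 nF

Step 1 — Angular frequency: ω = 2π·f = 2π·157 = 986.5 rad/s.
Step 2 — Component impedances:
  R: Z = R = 85.8 Ω
  C: Z = 1/(jωC) = -j/(ω·C) = 0 - j4.224e+05 Ω
Step 3 — Series combination: Z_total = R + C = 85.8 - j4.224e+05 Ω = 4.224e+05∠-90.0° Ω.

Z = 85.8 - j4.224e+05 Ω = 4.224e+05∠-90.0° Ω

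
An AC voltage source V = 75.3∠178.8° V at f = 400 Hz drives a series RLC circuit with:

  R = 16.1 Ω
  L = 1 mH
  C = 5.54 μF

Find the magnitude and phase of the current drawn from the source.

Step 1 — Angular frequency: ω = 2π·f = 2π·400 = 2513 rad/s.
Step 2 — Component impedances:
  R: Z = R = 16.1 Ω
  L: Z = jωL = j·2513·0.001 = 0 + j2.513 Ω
  C: Z = 1/(jωC) = -j/(ω·C) = 0 - j71.82 Ω
Step 3 — Series combination: Z_total = R + L + C = 16.1 - j69.31 Ω = 71.15∠-76.9° Ω.
Step 4 — Source phasor: V = 75.3∠178.8° V = -75.28 + j1.577 V.
Step 5 — Ohm's law: I = V / Z_total = (-75.28 + j1.577) / (16.1 - j69.31) = -0.261 - j1.026 A.
Step 6 — Convert to polar: |I| = 1.058 A, ∠I = -104.3°.

I = 1.058∠-104.3° A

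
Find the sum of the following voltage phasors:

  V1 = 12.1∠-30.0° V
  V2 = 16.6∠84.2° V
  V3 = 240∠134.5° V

Step 1 — Convert each phasor to rectangular form:
  V1 = 12.1·(cos(-30.0°) + j·sin(-30.0°)) = 10.48 - j6.05 V
  V2 = 16.6·(cos(84.2°) + j·sin(84.2°)) = 1.678 + j16.52 V
  V3 = 240·(cos(134.5°) + j·sin(134.5°)) = -168.2 + j171.2 V
Step 2 — Sum components: V_total = -156.1 + j181.6 V.
Step 3 — Convert to polar: |V_total| = 239.5 V, ∠V_total = 130.7°.

V_total = 239.5∠130.7° V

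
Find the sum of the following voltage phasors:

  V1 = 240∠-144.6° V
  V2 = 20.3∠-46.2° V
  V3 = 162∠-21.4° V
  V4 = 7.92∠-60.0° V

Step 1 — Convert each phasor to rectangular form:
  V1 = 240·(cos(-144.6°) + j·sin(-144.6°)) = -195.6 - j139 V
  V2 = 20.3·(cos(-46.2°) + j·sin(-46.2°)) = 14.05 - j14.65 V
  V3 = 162·(cos(-21.4°) + j·sin(-21.4°)) = 150.8 - j59.11 V
  V4 = 7.92·(cos(-60.0°) + j·sin(-60.0°)) = 3.96 - j6.859 V
Step 2 — Sum components: V_total = -26.79 - j219.6 V.
Step 3 — Convert to polar: |V_total| = 221.3 V, ∠V_total = -97.0°.

V_total = 221.3∠-97.0° V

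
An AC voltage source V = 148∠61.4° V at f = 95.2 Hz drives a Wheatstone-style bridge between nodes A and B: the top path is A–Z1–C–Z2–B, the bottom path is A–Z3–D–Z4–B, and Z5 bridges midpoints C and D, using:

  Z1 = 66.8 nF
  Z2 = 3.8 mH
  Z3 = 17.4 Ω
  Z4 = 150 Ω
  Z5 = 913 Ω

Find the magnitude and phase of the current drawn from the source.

Step 1 — Angular frequency: ω = 2π·f = 2π·95.2 = 598.2 rad/s.
Step 2 — Component impedances:
  Z1: Z = 1/(jωC) = -j/(ω·C) = 0 - j2.503e+04 Ω
  Z2: Z = jωL = j·598.2·0.0038 = 0 + j2.273 Ω
  Z3: Z = R = 17.4 Ω
  Z4: Z = R = 150 Ω
  Z5: Z = R = 913 Ω
Step 3 — Bridge requires nodal analysis (the Z5 bridge couples midpoints C and D, so the two paths cannot be reduced to a simple series/parallel combination). Setting node B to ground and injecting 1 A at node A, the 3-node admittance system at A, C, D solves to V_A = Z_AB = 146.2 - j0.8092 Ω = 146.2∠-0.3° Ω.
Step 4 — Source phasor: V = 148∠61.4° V = 70.85 + j129.9 V.
Step 5 — Ohm's law: I = V / Z_total = (70.85 + j129.9) / (146.2 - j0.8092) = 0.4796 + j0.8913 A.
Step 6 — Convert to polar: |I| = 1.012 A, ∠I = 61.7°.

I = 1.012∠61.7° A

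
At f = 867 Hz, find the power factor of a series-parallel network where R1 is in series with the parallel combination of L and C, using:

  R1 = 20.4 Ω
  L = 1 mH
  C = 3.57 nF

Step 1 — Angular frequency: ω = 2π·f = 2π·867 = 5448 rad/s.
Step 2 — Component impedances:
  R1: Z = R = 20.4 Ω
  L: Z = jωL = j·5448·0.001 = 0 + j5.448 Ω
  C: Z = 1/(jωC) = -j/(ω·C) = 0 - j5.142e+04 Ω
Step 3 — Parallel branch: L || C = 1/(1/L + 1/C) = 0 + j5.448 Ω.
Step 4 — Series with R1: Z_total = R1 + (L || C) = 20.4 + j5.448 Ω = 21.11∠15.0° Ω.
Step 5 — Power factor: PF = cos(φ) = Re(Z)/|Z| = 20.4/21.115 = 0.9661.
Step 6 — Type: Im(Z) = 5.448 ⇒ lagging (phase φ = 15.0°).

PF = 0.9661 (lagging, φ = 15.0°)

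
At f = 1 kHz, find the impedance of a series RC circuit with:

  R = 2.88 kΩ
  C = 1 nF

Step 1 — Angular frequency: ω = 2π·f = 2π·1000 = 6283 rad/s.
Step 2 — Component impedances:
  R: Z = R = 2880 Ω
  C: Z = 1/(jωC) = -j/(ω·C) = 0 - j1.592e+05 Ω
Step 3 — Series combination: Z_total = R + C = 2880 - j1.592e+05 Ω = 1.592e+05∠-89.0° Ω.

Z = 2880 - j1.592e+05 Ω = 1.592e+05∠-89.0° Ω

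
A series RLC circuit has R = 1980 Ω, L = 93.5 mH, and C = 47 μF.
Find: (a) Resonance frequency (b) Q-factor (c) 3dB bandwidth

Step 1 — Resonance: ω₀ = 1/√(LC) = 1/√(0.0935·4.7e-05) = 477 rad/s.
Step 2 — f₀ = ω₀/(2π) = 75.92 Hz.
Step 3 — Series Q: Q = ω₀L/R = 477·0.0935/1980 = 0.02253.
Step 4 — Bandwidth: Δω = ω₀/Q = 2.118e+04 rad/s; BW = Δω/(2π) = 3370 Hz.

(a) f₀ = 75.92 Hz  (b) Q = 0.02253  (c) BW = 3370 Hz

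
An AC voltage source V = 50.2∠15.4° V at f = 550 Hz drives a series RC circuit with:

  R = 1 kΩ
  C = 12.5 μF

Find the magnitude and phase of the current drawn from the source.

Step 1 — Angular frequency: ω = 2π·f = 2π·550 = 3456 rad/s.
Step 2 — Component impedances:
  R: Z = R = 1000 Ω
  C: Z = 1/(jωC) = -j/(ω·C) = 0 - j23.15 Ω
Step 3 — Series combination: Z_total = R + C = 1000 - j23.15 Ω = 1000∠-1.3° Ω.
Step 4 — Source phasor: V = 50.2∠15.4° V = 48.4 + j13.33 V.
Step 5 — Ohm's law: I = V / Z_total = (48.4 + j13.33) / (1000 - j23.15) = 0.04806 + j0.01444 A.
Step 6 — Convert to polar: |I| = 0.05019 A, ∠I = 16.7°.

I = 0.05019∠16.7° A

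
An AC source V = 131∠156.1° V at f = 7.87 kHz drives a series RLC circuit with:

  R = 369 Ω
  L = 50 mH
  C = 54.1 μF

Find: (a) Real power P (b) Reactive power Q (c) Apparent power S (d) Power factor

Step 1 — Angular frequency: ω = 2π·f = 2π·7870 = 4.945e+04 rad/s.
Step 2 — Component impedances:
  R: Z = R = 369 Ω
  L: Z = jωL = j·4.945e+04·0.05 = 0 + j2472 Ω
  C: Z = 1/(jωC) = -j/(ω·C) = 0 - j0.3738 Ω
Step 3 — Series combination: Z_total = R + L + C = 369 + j2472 Ω = 2499∠81.5° Ω.
Step 4 — Source phasor: V = 131∠156.1° V = -119.8 + j53.07 V.
Step 5 — Current: I = V / Z = 0.01393 + j0.05053 A = 0.05241∠74.6° A.
Step 6 — Complex power: S = V·I* = 1.014 + j6.791 VA.
Step 7 — Real power: P = Re(S) = 1.014 W.
Step 8 — Reactive power: Q = Im(S) = 6.791 VAR.
Step 9 — Apparent power: |S| = 6.866 VA.
Step 10 — Power factor: PF = P/|S| = 0.1476 (lagging).

(a) P = 1.014 W  (b) Q = 6.791 VAR  (c) S = 6.866 VA  (d) PF = 0.1476 (lagging)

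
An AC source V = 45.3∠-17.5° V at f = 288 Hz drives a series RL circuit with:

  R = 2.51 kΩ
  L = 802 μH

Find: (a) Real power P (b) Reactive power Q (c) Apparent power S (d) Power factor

Step 1 — Angular frequency: ω = 2π·f = 2π·288 = 1810 rad/s.
Step 2 — Component impedances:
  R: Z = R = 2510 Ω
  L: Z = jωL = j·1810·0.000802 = 0 + j1.451 Ω
Step 3 — Series combination: Z_total = R + L = 2510 + j1.451 Ω = 2510∠0.0° Ω.
Step 4 — Source phasor: V = 45.3∠-17.5° V = 43.2 - j13.62 V.
Step 5 — Current: I = V / Z = 0.01721 - j0.005437 A = 0.01805∠-17.5° A.
Step 6 — Complex power: S = V·I* = 0.8176 + j0.0004727 VA.
Step 7 — Real power: P = Re(S) = 0.8176 W.
Step 8 — Reactive power: Q = Im(S) = 0.0004727 VAR.
Step 9 — Apparent power: |S| = 0.8176 VA.
Step 10 — Power factor: PF = P/|S| = 1 (lagging).

(a) P = 0.8176 W  (b) Q = 0.0004727 VAR  (c) S = 0.8176 VA  (d) PF = 1 (lagging)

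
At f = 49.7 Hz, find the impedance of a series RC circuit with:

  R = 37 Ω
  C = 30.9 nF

Step 1 — Angular frequency: ω = 2π·f = 2π·49.7 = 312.3 rad/s.
Step 2 — Component impedances:
  R: Z = R = 37 Ω
  C: Z = 1/(jωC) = -j/(ω·C) = 0 - j1.036e+05 Ω
Step 3 — Series combination: Z_total = R + C = 37 - j1.036e+05 Ω = 1.036e+05∠-90.0° Ω.

Z = 37 - j1.036e+05 Ω = 1.036e+05∠-90.0° Ω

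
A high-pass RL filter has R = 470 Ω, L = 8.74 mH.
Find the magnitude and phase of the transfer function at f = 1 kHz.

Step 1 — Angular frequency: ω = 2π·1000 = 6283 rad/s.
Step 2 — Transfer function: H(jω) = jωL/(R + jωL).
Step 3 — Numerator jωL = j·54.92; denominator R + jωL = 470 + j54.92.
Step 4 — H = 0.01347 + j0.1153.
Step 5 — Magnitude: |H| = 0.1161 (-18.7 dB); phase: φ = 83.3°.

|H| = 0.1161 (-18.7 dB), φ = 83.3°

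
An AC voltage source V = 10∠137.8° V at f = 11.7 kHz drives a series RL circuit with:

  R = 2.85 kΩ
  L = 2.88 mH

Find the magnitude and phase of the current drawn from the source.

Step 1 — Angular frequency: ω = 2π·f = 2π·1.17e+04 = 7.351e+04 rad/s.
Step 2 — Component impedances:
  R: Z = R = 2850 Ω
  L: Z = jωL = j·7.351e+04·0.00288 = 0 + j211.7 Ω
Step 3 — Series combination: Z_total = R + L = 2850 + j211.7 Ω = 2858∠4.2° Ω.
Step 4 — Source phasor: V = 10∠137.8° V = -7.408 + j6.717 V.
Step 5 — Ohm's law: I = V / Z_total = (-7.408 + j6.717) / (2850 + j211.7) = -0.002411 + j0.002536 A.
Step 6 — Convert to polar: |I| = 0.003499 A, ∠I = 133.6°.

I = 0.003499∠133.6° A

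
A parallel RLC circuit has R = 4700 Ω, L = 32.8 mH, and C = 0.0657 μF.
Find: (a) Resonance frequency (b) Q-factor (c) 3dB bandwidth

Step 1 — Resonance: ω₀ = 1/√(LC) = 1/√(0.0328·6.57e-08) = 2.154e+04 rad/s.
Step 2 — f₀ = ω₀/(2π) = 3428 Hz.
Step 3 — Parallel Q: Q = R/(ω₀L) = 4700/(2.154e+04·0.0328) = 6.652.
Step 4 — Bandwidth: Δω = ω₀/Q = 3238 rad/s; BW = Δω/(2π) = 515.4 Hz.

(a) f₀ = 3428 Hz  (b) Q = 6.652  (c) BW = 515.4 Hz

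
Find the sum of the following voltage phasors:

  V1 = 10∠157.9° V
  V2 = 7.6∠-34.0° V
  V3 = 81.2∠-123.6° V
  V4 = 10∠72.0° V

Step 1 — Convert each phasor to rectangular form:
  V1 = 10·(cos(157.9°) + j·sin(157.9°)) = -9.265 + j3.762 V
  V2 = 7.6·(cos(-34.0°) + j·sin(-34.0°)) = 6.301 - j4.25 V
  V3 = 81.2·(cos(-123.6°) + j·sin(-123.6°)) = -44.94 - j67.63 V
  V4 = 10·(cos(72.0°) + j·sin(72.0°)) = 3.09 + j9.511 V
Step 2 — Sum components: V_total = -44.81 - j58.61 V.
Step 3 — Convert to polar: |V_total| = 73.78 V, ∠V_total = -127.4°.

V_total = 73.78∠-127.4° V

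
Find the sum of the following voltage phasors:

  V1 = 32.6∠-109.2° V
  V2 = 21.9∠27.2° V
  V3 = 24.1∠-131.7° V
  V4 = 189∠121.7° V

Step 1 — Convert each phasor to rectangular form:
  V1 = 32.6·(cos(-109.2°) + j·sin(-109.2°)) = -10.72 - j30.79 V
  V2 = 21.9·(cos(27.2°) + j·sin(27.2°)) = 19.48 + j10.01 V
  V3 = 24.1·(cos(-131.7°) + j·sin(-131.7°)) = -16.03 - j17.99 V
  V4 = 189·(cos(121.7°) + j·sin(121.7°)) = -99.31 + j160.8 V
Step 2 — Sum components: V_total = -106.6 + j122 V.
Step 3 — Convert to polar: |V_total| = 162 V, ∠V_total = 131.1°.

V_total = 162∠131.1° V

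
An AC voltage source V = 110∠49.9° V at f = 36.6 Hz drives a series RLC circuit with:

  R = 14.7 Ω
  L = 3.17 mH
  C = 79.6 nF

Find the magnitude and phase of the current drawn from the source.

Step 1 — Angular frequency: ω = 2π·f = 2π·36.6 = 230 rad/s.
Step 2 — Component impedances:
  R: Z = R = 14.7 Ω
  L: Z = jωL = j·230·0.00317 = 0 + j0.729 Ω
  C: Z = 1/(jωC) = -j/(ω·C) = 0 - j5.463e+04 Ω
Step 3 — Series combination: Z_total = R + L + C = 14.7 - j5.463e+04 Ω = 5.463e+04∠-90.0° Ω.
Step 4 — Source phasor: V = 110∠49.9° V = 70.85 + j84.14 V.
Step 5 — Ohm's law: I = V / Z_total = (70.85 + j84.14) / (14.7 - j5.463e+04) = -0.00154 + j0.001297 A.
Step 6 — Convert to polar: |I| = 0.002014 A, ∠I = 139.9°.

I = 0.002014∠139.9° A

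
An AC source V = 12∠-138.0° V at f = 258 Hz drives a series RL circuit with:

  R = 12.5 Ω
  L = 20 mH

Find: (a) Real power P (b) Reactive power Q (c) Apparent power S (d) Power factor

Step 1 — Angular frequency: ω = 2π·f = 2π·258 = 1621 rad/s.
Step 2 — Component impedances:
  R: Z = R = 12.5 Ω
  L: Z = jωL = j·1621·0.02 = 0 + j32.42 Ω
Step 3 — Series combination: Z_total = R + L = 12.5 + j32.42 Ω = 34.75∠68.9° Ω.
Step 4 — Source phasor: V = 12∠-138.0° V = -8.918 - j8.03 V.
Step 5 — Current: I = V / Z = -0.3079 + j0.1563 A = 0.3453∠153.1° A.
Step 6 — Complex power: S = V·I* = 1.491 + j3.867 VA.
Step 7 — Real power: P = Re(S) = 1.491 W.
Step 8 — Reactive power: Q = Im(S) = 3.867 VAR.
Step 9 — Apparent power: |S| = 4.144 VA.
Step 10 — Power factor: PF = P/|S| = 0.3597 (lagging).

(a) P = 1.491 W  (b) Q = 3.867 VAR  (c) S = 4.144 VA  (d) PF = 0.3597 (lagging)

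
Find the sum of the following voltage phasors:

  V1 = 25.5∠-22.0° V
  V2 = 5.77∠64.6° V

Step 1 — Convert each phasor to rectangular form:
  V1 = 25.5·(cos(-22.0°) + j·sin(-22.0°)) = 23.64 - j9.552 V
  V2 = 5.77·(cos(64.6°) + j·sin(64.6°)) = 2.475 + j5.212 V
Step 2 — Sum components: V_total = 26.12 - j4.34 V.
Step 3 — Convert to polar: |V_total| = 26.48 V, ∠V_total = -9.4°.

V_total = 26.48∠-9.4° V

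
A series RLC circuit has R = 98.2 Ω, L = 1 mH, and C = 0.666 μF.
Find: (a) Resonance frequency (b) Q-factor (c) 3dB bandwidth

Step 1 — Resonance: ω₀ = 1/√(LC) = 1/√(0.001·6.66e-07) = 3.875e+04 rad/s.
Step 2 — f₀ = ω₀/(2π) = 6167 Hz.
Step 3 — Series Q: Q = ω₀L/R = 3.875e+04·0.001/98.2 = 0.3946.
Step 4 — Bandwidth: Δω = ω₀/Q = 9.82e+04 rad/s; BW = Δω/(2π) = 1.563e+04 Hz.

(a) f₀ = 6167 Hz  (b) Q = 0.3946  (c) BW = 1.563e+04 Hz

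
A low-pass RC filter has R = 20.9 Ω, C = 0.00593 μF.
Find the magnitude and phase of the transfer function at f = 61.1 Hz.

Step 1 — Angular frequency: ω = 2π·61.1 = 383.9 rad/s.
Step 2 — Transfer function: H(jω) = 1/(1 + jωRC).
Step 3 — Denominator: 1 + jωRC = 1 + j·383.9·20.9·5.93e-09 = 1 + j4.758e-05.
Step 4 — H = 1 - j4.758e-05.
Step 5 — Magnitude: |H| = 1 (-0.0 dB); phase: φ = -0.0°.

|H| = 1 (-0.0 dB), φ = -0.0°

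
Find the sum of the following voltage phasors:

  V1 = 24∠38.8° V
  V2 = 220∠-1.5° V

Step 1 — Convert each phasor to rectangular form:
  V1 = 24·(cos(38.8°) + j·sin(38.8°)) = 18.7 + j15.04 V
  V2 = 220·(cos(-1.5°) + j·sin(-1.5°)) = 219.9 - j5.759 V
Step 2 — Sum components: V_total = 238.6 + j9.28 V.
Step 3 — Convert to polar: |V_total| = 238.8 V, ∠V_total = 2.2°.

V_total = 238.8∠2.2° V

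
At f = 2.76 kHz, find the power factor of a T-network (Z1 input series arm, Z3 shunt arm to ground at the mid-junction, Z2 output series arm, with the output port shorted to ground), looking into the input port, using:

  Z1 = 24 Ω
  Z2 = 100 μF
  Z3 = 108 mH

Step 1 — Angular frequency: ω = 2π·f = 2π·2760 = 1.734e+04 rad/s.
Step 2 — Component impedances:
  Z1: Z = R = 24 Ω
  Z2: Z = 1/(jωC) = -j/(ω·C) = 0 - j0.5766 Ω
  Z3: Z = jωL = j·1.734e+04·0.108 = 0 + j1873 Ω
Step 3 — With the output port shorted to ground, the output series arm Z2 runs from the junction to ground; the shunt arm Z3 also runs from the junction to ground. They appear in parallel: Z3 || Z2 = 0 - j0.5768 Ω.
Step 4 — Series with input arm Z1: Z_in = Z1 + (Z3 || Z2) = 24 - j0.5768 Ω = 24.01∠-1.4° Ω.
Step 5 — Power factor: PF = cos(φ) = Re(Z)/|Z| = 24/24.007 = 0.9997.
Step 6 — Type: Im(Z) = -0.5768 ⇒ leading (phase φ = -1.4°).

PF = 0.9997 (leading, φ = -1.4°)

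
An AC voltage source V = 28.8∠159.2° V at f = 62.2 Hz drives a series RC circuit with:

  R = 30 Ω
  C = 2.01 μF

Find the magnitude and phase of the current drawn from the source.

Step 1 — Angular frequency: ω = 2π·f = 2π·62.2 = 390.8 rad/s.
Step 2 — Component impedances:
  R: Z = R = 30 Ω
  C: Z = 1/(jωC) = -j/(ω·C) = 0 - j1273 Ω
Step 3 — Series combination: Z_total = R + C = 30 - j1273 Ω = 1273∠-88.7° Ω.
Step 4 — Source phasor: V = 28.8∠159.2° V = -26.92 + j10.23 V.
Step 5 — Ohm's law: I = V / Z_total = (-26.92 + j10.23) / (30 - j1273) = -0.008527 - j0.02095 A.
Step 6 — Convert to polar: |I| = 0.02262 A, ∠I = -112.1°.

I = 0.02262∠-112.1° A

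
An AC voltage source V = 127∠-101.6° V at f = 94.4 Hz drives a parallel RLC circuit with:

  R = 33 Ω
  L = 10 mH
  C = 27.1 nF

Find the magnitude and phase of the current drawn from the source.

Step 1 — Angular frequency: ω = 2π·f = 2π·94.4 = 593.1 rad/s.
Step 2 — Component impedances:
  R: Z = R = 33 Ω
  L: Z = jωL = j·593.1·0.01 = 0 + j5.931 Ω
  C: Z = 1/(jωC) = -j/(ω·C) = 0 - j6.221e+04 Ω
Step 3 — Parallel combination: 1/Z_total = 1/R + 1/L + 1/C; Z_total = 1.033 + j5.746 Ω = 5.838∠79.8° Ω.
Step 4 — Source phasor: V = 127∠-101.6° V = -25.54 - j124.4 V.
Step 5 — Ohm's law: I = V / Z_total = (-25.54 - j124.4) / (1.033 + j5.746) = -21.75 + j0.5351 A.
Step 6 — Convert to polar: |I| = 21.75 A, ∠I = 178.6°.

I = 21.75∠178.6° A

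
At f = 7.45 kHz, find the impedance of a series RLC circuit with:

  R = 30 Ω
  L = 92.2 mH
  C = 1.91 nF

Step 1 — Angular frequency: ω = 2π·f = 2π·7450 = 4.681e+04 rad/s.
Step 2 — Component impedances:
  R: Z = R = 30 Ω
  L: Z = jωL = j·4.681e+04·0.0922 = 0 + j4316 Ω
  C: Z = 1/(jωC) = -j/(ω·C) = 0 - j1.118e+04 Ω
Step 3 — Series combination: Z_total = R + L + C = 30 - j6869 Ω = 6869∠-89.7° Ω.

Z = 30 - j6869 Ω = 6869∠-89.7° Ω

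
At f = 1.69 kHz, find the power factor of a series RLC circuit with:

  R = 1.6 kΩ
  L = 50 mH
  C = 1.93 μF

Step 1 — Angular frequency: ω = 2π·f = 2π·1690 = 1.062e+04 rad/s.
Step 2 — Component impedances:
  R: Z = R = 1600 Ω
  L: Z = jωL = j·1.062e+04·0.05 = 0 + j530.9 Ω
  C: Z = 1/(jωC) = -j/(ω·C) = 0 - j48.8 Ω
Step 3 — Series combination: Z_total = R + L + C = 1600 + j482.1 Ω = 1671∠16.8° Ω.
Step 4 — Power factor: PF = cos(φ) = Re(Z)/|Z| = 1600/1671 = 0.9575.
Step 5 — Type: Im(Z) = 482.1 ⇒ lagging (phase φ = 16.8°).

PF = 0.9575 (lagging, φ = 16.8°)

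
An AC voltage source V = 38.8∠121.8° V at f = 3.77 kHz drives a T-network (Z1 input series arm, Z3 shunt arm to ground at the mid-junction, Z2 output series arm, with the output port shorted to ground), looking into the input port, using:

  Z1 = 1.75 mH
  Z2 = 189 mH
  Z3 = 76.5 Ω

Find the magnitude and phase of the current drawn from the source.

Step 1 — Angular frequency: ω = 2π·f = 2π·3770 = 2.369e+04 rad/s.
Step 2 — Component impedances:
  Z1: Z = jωL = j·2.369e+04·0.00175 = 0 + j41.45 Ω
  Z2: Z = jωL = j·2.369e+04·0.189 = 0 + j4477 Ω
  Z3: Z = R = 76.5 Ω
Step 3 — With the output port shorted to ground, the output series arm Z2 runs from the junction to ground; the shunt arm Z3 also runs from the junction to ground. They appear in parallel: Z3 || Z2 = 76.48 + j1.307 Ω.
Step 4 — Series with input arm Z1: Z_in = Z1 + (Z3 || Z2) = 76.48 + j42.76 Ω = 87.62∠29.2° Ω.
Step 5 — Source phasor: V = 38.8∠121.8° V = -20.45 + j32.98 V.
Step 6 — Ohm's law: I = V / Z_total = (-20.45 + j32.98) / (76.48 + j42.76) = -0.02001 + j0.4424 A.
Step 7 — Convert to polar: |I| = 0.4428 A, ∠I = 92.6°.

I = 0.4428∠92.6° A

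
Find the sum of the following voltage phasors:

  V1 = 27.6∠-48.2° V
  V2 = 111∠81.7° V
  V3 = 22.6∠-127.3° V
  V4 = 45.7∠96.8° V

Step 1 — Convert each phasor to rectangular form:
  V1 = 27.6·(cos(-48.2°) + j·sin(-48.2°)) = 18.4 - j20.58 V
  V2 = 111·(cos(81.7°) + j·sin(81.7°)) = 16.02 + j109.8 V
  V3 = 22.6·(cos(-127.3°) + j·sin(-127.3°)) = -13.7 - j17.98 V
  V4 = 45.7·(cos(96.8°) + j·sin(96.8°)) = -5.411 + j45.38 V
Step 2 — Sum components: V_total = 15.31 + j116.7 V.
Step 3 — Convert to polar: |V_total| = 117.7 V, ∠V_total = 82.5°.

V_total = 117.7∠82.5° V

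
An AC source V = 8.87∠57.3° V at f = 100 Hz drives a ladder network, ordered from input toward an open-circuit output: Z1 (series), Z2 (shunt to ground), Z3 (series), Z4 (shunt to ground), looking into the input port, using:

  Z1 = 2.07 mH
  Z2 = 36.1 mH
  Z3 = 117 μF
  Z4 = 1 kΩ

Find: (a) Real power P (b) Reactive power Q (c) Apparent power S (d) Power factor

Step 1 — Angular frequency: ω = 2π·f = 2π·100 = 628.3 rad/s.
Step 2 — Component impedances:
  Z1: Z = jωL = j·628.3·0.00207 = 0 + j1.301 Ω
  Z2: Z = jωL = j·628.3·0.0361 = 0 + j22.68 Ω
  Z3: Z = 1/(jωC) = -j/(ω·C) = 0 - j13.6 Ω
  Z4: Z = R = 1000 Ω
Step 3 — Ladder network (open output): work backward from the far end, alternating series and parallel combinations. Z_in = 0.5144 + j23.98 Ω = 23.98∠88.8° Ω.
Step 4 — Source phasor: V = 8.87∠57.3° V = 4.792 + j7.464 V.
Step 5 — Current: I = V / Z = 0.3154 - j0.1931 A = 0.3698∠-31.5° A.
Step 6 — Complex power: S = V·I* = 0.07036 + j3.28 VA.
Step 7 — Real power: P = Re(S) = 0.07036 W.
Step 8 — Reactive power: Q = Im(S) = 3.28 VAR.
Step 9 — Apparent power: |S| = 3.28 VA.
Step 10 — Power factor: PF = P/|S| = 0.02145 (lagging).

(a) P = 0.07036 W  (b) Q = 3.28 VAR  (c) S = 3.28 VA  (d) PF = 0.02145 (lagging)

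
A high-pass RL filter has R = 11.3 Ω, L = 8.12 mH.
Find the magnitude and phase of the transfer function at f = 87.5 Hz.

Step 1 — Angular frequency: ω = 2π·87.5 = 549.8 rad/s.
Step 2 — Transfer function: H(jω) = jωL/(R + jωL).
Step 3 — Numerator jωL = j·4.464; denominator R + jωL = 11.3 + j4.464.
Step 4 — H = 0.135 + j0.3417.
Step 5 — Magnitude: |H| = 0.3674 (-8.7 dB); phase: φ = 68.4°.

|H| = 0.3674 (-8.7 dB), φ = 68.4°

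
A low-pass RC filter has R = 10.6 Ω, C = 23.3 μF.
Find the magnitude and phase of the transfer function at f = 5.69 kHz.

Step 1 — Angular frequency: ω = 2π·5690 = 3.575e+04 rad/s.
Step 2 — Transfer function: H(jω) = 1/(1 + jωRC).
Step 3 — Denominator: 1 + jωRC = 1 + j·3.575e+04·10.6·2.33e-05 = 1 + j8.83.
Step 4 — H = 0.01266 - j0.1118.
Step 5 — Magnitude: |H| = 0.1125 (-19.0 dB); phase: φ = -83.5°.

|H| = 0.1125 (-19.0 dB), φ = -83.5°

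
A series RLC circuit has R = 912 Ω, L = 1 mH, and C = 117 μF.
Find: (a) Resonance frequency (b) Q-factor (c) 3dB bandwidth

Step 1 — Resonance condition Im(Z)=0 gives ω₀ = 1/√(LC).
Step 2 — ω₀ = 1/√(0.001·0.000117) = 2924 rad/s.
Step 3 — f₀ = ω₀/(2π) = 465.3 Hz.
Step 4 — Series Q: Q = ω₀L/R = 2924·0.001/912 = 0.003206.
Step 5 — 3dB bandwidth: Δω = ω₀/Q = 9.12e+05 rad/s; BW = Δω/(2π) = 1.451e+05 Hz.

(a) f₀ = 465.3 Hz  (b) Q = 0.003206  (c) BW = 1.451e+05 Hz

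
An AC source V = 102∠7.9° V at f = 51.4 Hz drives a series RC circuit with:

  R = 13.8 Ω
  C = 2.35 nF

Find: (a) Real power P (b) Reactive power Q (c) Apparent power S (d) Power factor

Step 1 — Angular frequency: ω = 2π·f = 2π·51.4 = 323 rad/s.
Step 2 — Component impedances:
  R: Z = R = 13.8 Ω
  C: Z = 1/(jωC) = -j/(ω·C) = 0 - j1.318e+06 Ω
Step 3 — Series combination: Z_total = R + C = 13.8 - j1.318e+06 Ω = 1.318e+06∠-90.0° Ω.
Step 4 — Source phasor: V = 102∠7.9° V = 101 + j14.02 V.
Step 5 — Current: I = V / Z = -1.064e-05 + j7.668e-05 A = 7.741e-05∠97.9° A.
Step 6 — Complex power: S = V·I* = 8.27e-08 - j0.007896 VA.
Step 7 — Real power: P = Re(S) = 8.27e-08 W.
Step 8 — Reactive power: Q = Im(S) = -0.007896 VAR.
Step 9 — Apparent power: |S| = 0.007896 VA.
Step 10 — Power factor: PF = P/|S| = 1.047e-05 (leading).

(a) P = 8.27e-08 W  (b) Q = -0.007896 VAR  (c) S = 0.007896 VA  (d) PF = 1.047e-05 (leading)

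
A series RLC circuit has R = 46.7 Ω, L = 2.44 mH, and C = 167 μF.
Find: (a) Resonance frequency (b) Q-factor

Step 1 — Resonance condition Im(Z)=0 gives ω₀ = 1/√(LC).
Step 2 — ω₀ = 1/√(0.00244·0.000167) = 1567 rad/s.
Step 3 — f₀ = ω₀/(2π) = 249.3 Hz.
Step 4 — Series Q: Q = ω₀L/R = 1567·0.00244/46.7 = 0.08185.

(a) f₀ = 249.3 Hz  (b) Q = 0.08185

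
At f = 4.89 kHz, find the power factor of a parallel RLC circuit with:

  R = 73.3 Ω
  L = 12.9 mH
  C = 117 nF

Step 1 — Angular frequency: ω = 2π·f = 2π·4890 = 3.072e+04 rad/s.
Step 2 — Component impedances:
  R: Z = R = 73.3 Ω
  L: Z = jωL = j·3.072e+04·0.0129 = 0 + j396.3 Ω
  C: Z = 1/(jωC) = -j/(ω·C) = 0 - j278.2 Ω
Step 3 — Parallel combination: 1/Z_total = 1/R + 1/L + 1/C; Z_total = 72.85 - j5.723 Ω = 73.07∠-4.5° Ω.
Step 4 — Power factor: PF = cos(φ) = Re(Z)/|Z| = 72.85/73.075 = 0.9969.
Step 5 — Type: Im(Z) = -5.723 ⇒ leading (phase φ = -4.5°).

PF = 0.9969 (leading, φ = -4.5°)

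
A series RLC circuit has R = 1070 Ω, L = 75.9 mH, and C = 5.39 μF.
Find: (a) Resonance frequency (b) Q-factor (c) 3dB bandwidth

Step 1 — Resonance: ω₀ = 1/√(LC) = 1/√(0.0759·5.39e-06) = 1563 rad/s.
Step 2 — f₀ = ω₀/(2π) = 248.8 Hz.
Step 3 — Series Q: Q = ω₀L/R = 1563·0.0759/1070 = 0.1109.
Step 4 — Bandwidth: Δω = ω₀/Q = 1.41e+04 rad/s; BW = Δω/(2π) = 2244 Hz.

(a) f₀ = 248.8 Hz  (b) Q = 0.1109  (c) BW = 2244 Hz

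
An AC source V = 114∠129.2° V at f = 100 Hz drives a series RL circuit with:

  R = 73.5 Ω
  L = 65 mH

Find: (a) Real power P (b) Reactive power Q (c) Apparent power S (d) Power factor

Step 1 — Angular frequency: ω = 2π·f = 2π·100 = 628.3 rad/s.
Step 2 — Component impedances:
  R: Z = R = 73.5 Ω
  L: Z = jωL = j·628.3·0.065 = 0 + j40.84 Ω
Step 3 — Series combination: Z_total = R + L = 73.5 + j40.84 Ω = 84.08∠29.1° Ω.
Step 4 — Source phasor: V = 114∠129.2° V = -72.05 + j88.34 V.
Step 5 — Current: I = V / Z = -0.2387 + j1.335 A = 1.356∠100.1° A.
Step 6 — Complex power: S = V·I* = 135.1 + j75.07 VA.
Step 7 — Real power: P = Re(S) = 135.1 W.
Step 8 — Reactive power: Q = Im(S) = 75.07 VAR.
Step 9 — Apparent power: |S| = 154.6 VA.
Step 10 — Power factor: PF = P/|S| = 0.8741 (lagging).

(a) P = 135.1 W  (b) Q = 75.07 VAR  (c) S = 154.6 VA  (d) PF = 0.8741 (lagging)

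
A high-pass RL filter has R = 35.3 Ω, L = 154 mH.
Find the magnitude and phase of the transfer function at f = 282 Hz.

Step 1 — Angular frequency: ω = 2π·282 = 1772 rad/s.
Step 2 — Transfer function: H(jω) = jωL/(R + jωL).
Step 3 — Numerator jωL = j·272.9; denominator R + jωL = 35.3 + j272.9.
Step 4 — H = 0.9835 + j0.1272.
Step 5 — Magnitude: |H| = 0.9917 (-0.1 dB); phase: φ = 7.4°.

|H| = 0.9917 (-0.1 dB), φ = 7.4°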